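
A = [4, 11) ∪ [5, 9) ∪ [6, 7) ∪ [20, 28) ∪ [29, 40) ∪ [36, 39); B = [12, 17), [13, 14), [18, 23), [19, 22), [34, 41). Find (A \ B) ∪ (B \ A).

Merge the first list: [4, 11), [20, 28), [29, 40).
Merge the second list: [12, 17), [18, 23), [34, 41).
A but not B: [4, 11), [23, 28), [29, 34).
B but not A: [12, 17), [18, 20), [40, 41).
Combining gives A △ B.

[4, 11) ∪ [12, 17) ∪ [18, 20) ∪ [23, 28) ∪ [29, 34) ∪ [40, 41)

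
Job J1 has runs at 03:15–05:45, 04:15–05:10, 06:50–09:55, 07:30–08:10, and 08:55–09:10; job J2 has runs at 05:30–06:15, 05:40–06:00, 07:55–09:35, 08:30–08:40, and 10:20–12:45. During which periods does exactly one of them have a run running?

03:15–05:30, 05:45–06:15, 06:50–07:55, 09:35–09:55, 10:20–12:45

Merge the first list: 03:15–05:45, 06:50–09:55.
Merge the second list: 05:30–06:15, 07:55–09:35, 10:20–12:45.
Only in the first: 03:15–05:30, 06:50–07:55, 09:35–09:55.
Only in the second: 05:45–06:15, 10:20–12:45.
Together these are the periods covered by exactly one.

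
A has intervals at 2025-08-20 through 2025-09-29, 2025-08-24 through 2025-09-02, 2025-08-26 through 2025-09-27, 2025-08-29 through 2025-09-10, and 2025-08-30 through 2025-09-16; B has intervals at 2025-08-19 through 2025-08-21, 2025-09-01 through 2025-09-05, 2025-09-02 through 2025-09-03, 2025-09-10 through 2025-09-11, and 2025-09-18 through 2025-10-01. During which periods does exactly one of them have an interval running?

2025-08-19 through 2025-08-19, 2025-08-22 through 2025-08-31, 2025-09-06 through 2025-09-09, 2025-09-12 through 2025-09-17, 2025-09-30 through 2025-10-01

A, merged: 2025-08-20 through 2025-09-29.
B, merged: 2025-08-19 through 2025-08-21, 2025-09-01 through 2025-09-05, 2025-09-10 through 2025-09-11, 2025-09-18 through 2025-10-01.
A \ B = 2025-08-22 through 2025-08-31, 2025-09-06 through 2025-09-09, 2025-09-12 through 2025-09-17.
B \ A = 2025-08-19 through 2025-08-19, 2025-09-30 through 2025-10-01.
Union of the two gives the symmetric difference.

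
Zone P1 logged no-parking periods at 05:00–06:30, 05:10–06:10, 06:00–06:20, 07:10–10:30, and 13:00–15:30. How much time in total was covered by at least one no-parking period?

Merged: 05:00-06:30, 07:10-10:30, 13:00-15:30.
Lengths: 1 h 30 min + 3 h 20 min + 2 h 30 min = 7 h 20 min.

7 h 20 min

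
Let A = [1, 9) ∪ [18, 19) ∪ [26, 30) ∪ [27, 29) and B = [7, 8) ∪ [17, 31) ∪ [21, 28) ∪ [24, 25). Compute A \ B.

Merge the first list: [1, 9), [18, 19), [26, 30).
Merge the second list: [7, 8), [17, 31).
[1, 9) \ B = [1, 7), [8, 9).
[18, 19): entirely removed.
[26, 30): entirely removed.

[1, 7) ∪ [8, 9)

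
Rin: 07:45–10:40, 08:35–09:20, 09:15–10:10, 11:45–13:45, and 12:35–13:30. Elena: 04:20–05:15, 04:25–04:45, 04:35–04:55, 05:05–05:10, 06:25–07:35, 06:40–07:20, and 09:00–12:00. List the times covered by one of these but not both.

04:20–05:15, 06:25–07:35, 07:45–09:00, 10:40–11:45, 12:00–13:45

Merge the first list: 07:45–10:40, 11:45–13:45.
Merge the second list: 04:20–05:15, 06:25–07:35, 09:00–12:00.
A \ B = 07:45–09:00, 12:00–13:45.
B \ A = 04:20–05:15, 06:25–07:35, 10:40–11:45.
Union of the two gives the symmetric difference.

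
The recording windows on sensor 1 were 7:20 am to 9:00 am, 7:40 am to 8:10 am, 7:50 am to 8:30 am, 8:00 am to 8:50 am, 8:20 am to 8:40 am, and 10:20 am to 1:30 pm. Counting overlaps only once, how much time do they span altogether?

Merged: 7:20 am-9:00 am, 10:20 am-1:30 pm.
Lengths: 1 h 40 min + 3 h 10 min = 4 h 50 min.

4 h 50 min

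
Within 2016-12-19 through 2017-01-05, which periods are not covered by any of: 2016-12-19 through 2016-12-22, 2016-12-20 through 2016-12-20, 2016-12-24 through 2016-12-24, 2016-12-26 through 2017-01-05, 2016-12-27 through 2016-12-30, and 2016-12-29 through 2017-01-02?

2016-12-23 through 2016-12-23, 2016-12-25 through 2016-12-25

The merged coverage is 2016-12-19 through 2016-12-22, 2016-12-24 through 2016-12-24, 2016-12-26 through 2017-01-05.
Uncovered inside 2016-12-19 through 2017-01-05: 2016-12-23 through 2016-12-23, 2016-12-25 through 2016-12-25.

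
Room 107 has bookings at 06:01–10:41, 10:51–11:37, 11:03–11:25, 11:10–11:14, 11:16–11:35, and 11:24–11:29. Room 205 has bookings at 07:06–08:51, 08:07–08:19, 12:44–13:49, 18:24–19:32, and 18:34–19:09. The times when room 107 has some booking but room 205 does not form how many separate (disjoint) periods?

A, merged: 06:01-10:41, 10:51-11:37.
B, merged: 07:06-08:51, 12:44-13:49, 18:24-19:32.
A \ B = 06:01-07:06, 08:51-10:41, 10:51-11:37.
That is 3 disjoint pieces.

3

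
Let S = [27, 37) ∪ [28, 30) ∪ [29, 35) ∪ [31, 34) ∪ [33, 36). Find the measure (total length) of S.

Merged: [27, 37).
Length: 10.

10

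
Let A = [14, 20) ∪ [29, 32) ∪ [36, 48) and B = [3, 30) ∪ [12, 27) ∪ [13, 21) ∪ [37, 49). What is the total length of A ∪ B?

Merge the second list: [3, 30), [37, 49).
A ∪ B = [3, 32), [36, 49).
Total: 29 + 13 = 42.

42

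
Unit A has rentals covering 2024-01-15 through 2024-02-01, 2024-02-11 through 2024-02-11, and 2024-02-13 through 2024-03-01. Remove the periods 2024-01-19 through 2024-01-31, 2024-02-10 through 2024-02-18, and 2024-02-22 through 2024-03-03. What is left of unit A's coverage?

2024-01-15 through 2024-01-18, 2024-02-01 through 2024-02-01, 2024-02-19 through 2024-02-21

2024-01-15 through 2024-02-01 \ B = 2024-01-15 through 2024-01-18, 2024-02-01 through 2024-02-01.
2024-02-11 through 2024-02-11: entirely removed.
2024-02-13 through 2024-03-01 \ B = 2024-02-19 through 2024-02-21.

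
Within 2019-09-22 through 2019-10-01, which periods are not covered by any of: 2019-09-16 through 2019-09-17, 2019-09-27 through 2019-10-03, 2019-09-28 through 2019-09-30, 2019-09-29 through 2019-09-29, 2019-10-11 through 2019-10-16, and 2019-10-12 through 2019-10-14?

After merging, the occupied span is 2019-09-16 through 2019-09-17, 2019-09-27 through 2019-10-03, 2019-10-11 through 2019-10-16.
Uncovered inside 2019-09-22 through 2019-10-01: 2019-09-22 through 2019-09-26.

2019-09-22 through 2019-09-26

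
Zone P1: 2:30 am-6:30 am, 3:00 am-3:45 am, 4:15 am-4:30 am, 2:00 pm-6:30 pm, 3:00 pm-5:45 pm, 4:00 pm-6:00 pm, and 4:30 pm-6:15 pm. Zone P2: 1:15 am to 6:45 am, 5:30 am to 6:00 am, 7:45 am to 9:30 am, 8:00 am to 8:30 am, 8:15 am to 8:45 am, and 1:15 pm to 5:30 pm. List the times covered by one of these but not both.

1:15 am–2:30 am, 6:30 am–6:45 am, 7:45 am–9:30 am, 1:15 pm–2:00 pm, 5:30 pm–6:30 pm

First set merges to 2:30 am–6:30 am, 2:00 pm–6:30 pm.
Second set merges to 1:15 am–6:45 am, 7:45 am–9:30 am, 1:15 pm–5:30 pm.
A but not B: 5:30 pm–6:30 pm.
B but not A: 1:15 am–2:30 am, 6:30 am–6:45 am, 7:45 am–9:30 am, 1:15 pm–2:00 pm.
Combining gives A △ B.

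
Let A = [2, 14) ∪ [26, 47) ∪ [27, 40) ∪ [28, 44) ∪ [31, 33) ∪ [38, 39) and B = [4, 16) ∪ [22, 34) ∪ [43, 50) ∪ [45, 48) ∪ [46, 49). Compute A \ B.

[2, 4) ∪ [34, 43)

A, merged: [2, 14), [26, 47).
B, merged: [4, 16), [22, 34), [43, 50).
[2, 14) \ B = [2, 4).
[26, 47) \ B = [34, 43).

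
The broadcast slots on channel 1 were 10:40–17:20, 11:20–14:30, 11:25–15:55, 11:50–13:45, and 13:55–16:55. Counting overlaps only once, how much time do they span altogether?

6 h 40 min

Merged: 10:40–17:20.
Length: 6 h 40 min.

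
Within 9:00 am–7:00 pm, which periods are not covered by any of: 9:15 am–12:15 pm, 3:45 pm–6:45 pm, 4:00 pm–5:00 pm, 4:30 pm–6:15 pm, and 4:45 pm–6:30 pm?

9:00 am–9:15 am, 12:15 pm–3:45 pm, 6:45 pm–7:00 pm

After merging, the occupied span is 9:15 am–12:15 pm, 3:45 pm–6:45 pm.
Gaps within 9:00 am–7:00 pm: 9:00 am–9:15 am, 12:15 pm–3:45 pm, 6:45 pm–7:00 pm.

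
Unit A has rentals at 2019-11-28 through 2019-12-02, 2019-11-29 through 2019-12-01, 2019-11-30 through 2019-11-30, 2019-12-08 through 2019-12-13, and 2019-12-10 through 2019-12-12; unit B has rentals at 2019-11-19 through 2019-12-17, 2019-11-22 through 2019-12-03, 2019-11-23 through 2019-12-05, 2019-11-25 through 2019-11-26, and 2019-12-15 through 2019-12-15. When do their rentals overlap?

First set merges to 2019-11-28 through 2019-12-02, 2019-12-08 through 2019-12-13.
Second set merges to 2019-11-19 through 2019-12-17.
2019-11-28 through 2019-12-02 ∩ B → 2019-11-28 through 2019-12-02.
2019-12-08 through 2019-12-13 ∩ B → 2019-12-08 through 2019-12-13.

2019-11-28 through 2019-12-02, 2019-12-08 through 2019-12-13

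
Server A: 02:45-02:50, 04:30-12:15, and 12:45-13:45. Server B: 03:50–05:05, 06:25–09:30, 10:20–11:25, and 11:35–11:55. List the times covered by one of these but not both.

Only in the first: 02:45-02:50, 05:05-06:25, 09:30-10:20, 11:25-11:35, 11:55-12:15, 12:45-13:45.
Only in the second: 03:50-04:30.
Together these are the periods covered by exactly one.

02:45-02:50, 03:50-04:30, 05:05-06:25, 09:30-10:20, 11:25-11:35, 11:55-12:15, 12:45-13:45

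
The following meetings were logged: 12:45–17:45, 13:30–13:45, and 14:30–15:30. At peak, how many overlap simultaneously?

At 13:30, 2 of the intervals are simultaneously active.
No point has more.

2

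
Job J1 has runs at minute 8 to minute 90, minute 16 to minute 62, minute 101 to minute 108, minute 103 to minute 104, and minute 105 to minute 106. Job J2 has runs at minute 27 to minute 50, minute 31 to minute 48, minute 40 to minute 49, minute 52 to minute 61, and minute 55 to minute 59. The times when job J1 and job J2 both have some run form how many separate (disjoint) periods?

2

A, merged: minute 8 to minute 90, minute 101 to minute 108.
B, merged: minute 27 to minute 50, minute 52 to minute 61.
A ∩ B = minute 27 to minute 50, minute 52 to minute 61.
That is 2 disjoint pieces.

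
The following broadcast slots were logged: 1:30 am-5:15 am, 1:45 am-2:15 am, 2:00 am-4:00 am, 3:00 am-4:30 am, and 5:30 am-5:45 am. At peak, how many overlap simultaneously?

3

Walk the sorted start/end points keeping a running depth.
The depth first hits 3 at 2:00 am.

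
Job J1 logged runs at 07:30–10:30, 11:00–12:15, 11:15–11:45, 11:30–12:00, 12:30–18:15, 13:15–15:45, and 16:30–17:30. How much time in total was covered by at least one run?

Merged: 07:30–10:30, 11:00–12:15, 12:30–18:15.
Lengths: 3 h + 1 h 15 min + 5 h 45 min = 10 h.

10 h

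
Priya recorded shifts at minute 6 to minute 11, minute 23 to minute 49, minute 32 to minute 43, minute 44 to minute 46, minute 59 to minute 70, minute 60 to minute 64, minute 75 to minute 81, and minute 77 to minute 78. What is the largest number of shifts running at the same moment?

Sweep endpoints in order; track running count of active intervals.
Peak of 2 reached at minute 32.

2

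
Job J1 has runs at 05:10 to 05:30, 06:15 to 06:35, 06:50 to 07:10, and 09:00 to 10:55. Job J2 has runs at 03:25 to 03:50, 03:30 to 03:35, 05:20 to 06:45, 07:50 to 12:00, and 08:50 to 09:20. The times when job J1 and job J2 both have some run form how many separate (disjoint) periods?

3

Second set merges to 03:25–03:50, 05:20–06:45, 07:50–12:00.
A ∩ B = 05:20–05:30, 06:15–06:35, 09:00–10:55.
That is 3 disjoint pieces.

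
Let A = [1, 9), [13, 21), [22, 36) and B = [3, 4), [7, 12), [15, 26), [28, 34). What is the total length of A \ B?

A \ B = [1, 3), [4, 7), [13, 15), [26, 28), [34, 36).
Total: 2 + 3 + 2 + 2 + 2 = 11.

11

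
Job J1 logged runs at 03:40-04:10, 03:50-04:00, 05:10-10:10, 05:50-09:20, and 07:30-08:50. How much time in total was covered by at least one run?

Merged: 03:40-04:10, 05:10-10:10.
Lengths: 30 min + 5 h = 5 h 30 min.

5 h 30 min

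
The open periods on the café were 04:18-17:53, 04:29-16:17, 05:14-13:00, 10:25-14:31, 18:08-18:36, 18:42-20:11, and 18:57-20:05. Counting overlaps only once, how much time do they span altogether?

Merged: 04:18–17:53, 18:08–18:36, 18:42–20:11.
Lengths: 13 h 35 min + 28 min + 1 h 29 min = 15 h 32 min.

15 h 32 min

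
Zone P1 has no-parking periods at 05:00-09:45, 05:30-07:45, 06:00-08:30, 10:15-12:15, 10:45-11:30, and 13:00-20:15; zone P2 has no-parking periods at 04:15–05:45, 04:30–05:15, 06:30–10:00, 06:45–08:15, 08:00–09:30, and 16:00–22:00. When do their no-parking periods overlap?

Merge the first list: 05:00–09:45, 10:15–12:15, 13:00–20:15.
Merge the second list: 04:15–05:45, 06:30–10:00, 16:00–22:00.
05:00–09:45 ∩ B → 05:00–05:45, 06:30–09:45.
10:15–12:15 meets no B interval.
13:00–20:15 ∩ B → 16:00–20:15.

05:00–05:45, 06:30–09:45, 16:00–20:15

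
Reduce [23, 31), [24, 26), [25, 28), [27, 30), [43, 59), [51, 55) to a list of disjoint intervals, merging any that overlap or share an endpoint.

[24, 26) overlaps/touches [23, 31) → extend to [23, 31).
[25, 28) overlaps/touches [23, 31) → extend to [23, 31).
[27, 30) overlaps/touches [23, 31) → extend to [23, 31).
[43, 59) is disjoint → start new block.
[51, 55) overlaps/touches [43, 59) → extend to [43, 59).

[23, 31) ∪ [43, 59)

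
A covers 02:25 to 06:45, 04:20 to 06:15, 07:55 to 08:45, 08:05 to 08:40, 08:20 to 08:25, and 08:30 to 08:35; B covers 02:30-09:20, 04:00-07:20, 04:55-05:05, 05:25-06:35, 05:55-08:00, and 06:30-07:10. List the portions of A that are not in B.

02:25-02:30

A, merged: 02:25-06:45, 07:55-08:45.
B, merged: 02:30-09:20.
02:25-06:45 minus B → 02:25-02:30.
07:55-08:45: fully covered by B → removed.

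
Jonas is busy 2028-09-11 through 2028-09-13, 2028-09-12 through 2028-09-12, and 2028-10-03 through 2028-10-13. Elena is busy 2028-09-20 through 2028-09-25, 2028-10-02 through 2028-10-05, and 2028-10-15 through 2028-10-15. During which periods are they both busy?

Merge the first list: 2028-09-11 through 2028-09-13, 2028-10-03 through 2028-10-13.
2028-09-11 through 2028-09-13 falls entirely outside B.
2028-10-03 through 2028-10-13 overlaps B on 2028-10-03 through 2028-10-05.

2028-10-03 through 2028-10-05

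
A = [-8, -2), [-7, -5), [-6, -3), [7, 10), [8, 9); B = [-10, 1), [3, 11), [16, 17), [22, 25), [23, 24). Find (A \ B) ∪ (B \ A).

First set merges to [-8, -2), [7, 10).
Second set merges to [-10, 1), [3, 11), [16, 17), [22, 25).
Only in the first: none.
Only in the second: [-10, -8), [-2, 1), [3, 7), [10, 11), [16, 17), [22, 25).
Together these are the periods covered by exactly one.

[-10, -8) ∪ [-2, 1) ∪ [3, 7) ∪ [10, 11) ∪ [16, 17) ∪ [22, 25)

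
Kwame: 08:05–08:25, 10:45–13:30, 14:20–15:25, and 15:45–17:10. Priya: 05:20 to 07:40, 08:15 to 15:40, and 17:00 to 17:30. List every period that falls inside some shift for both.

08:05-08:25 ∩ B → 08:15-08:25.
10:45-13:30 ∩ B → 10:45-13:30.
14:20-15:25 ∩ B → 14:20-15:25.
15:45-17:10 ∩ B → 17:00-17:10.

08:15-08:25, 10:45-13:30, 14:20-15:25, 17:00-17:10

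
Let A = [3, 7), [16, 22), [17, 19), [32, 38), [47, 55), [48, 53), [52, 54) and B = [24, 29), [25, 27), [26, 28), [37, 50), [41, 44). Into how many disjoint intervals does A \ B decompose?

Merge the first list: [3, 7), [16, 22), [32, 38), [47, 55).
Merge the second list: [24, 29), [37, 50).
A \ B = [3, 7), [16, 22), [32, 37), [50, 55).
That is 4 disjoint pieces.

4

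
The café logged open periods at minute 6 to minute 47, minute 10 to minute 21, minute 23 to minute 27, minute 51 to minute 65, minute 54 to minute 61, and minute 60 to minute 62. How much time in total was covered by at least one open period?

55 minutes

Merged: minute 6 to minute 47, minute 51 to minute 65.
Lengths: 41 minutes + 14 minutes = 55 minutes.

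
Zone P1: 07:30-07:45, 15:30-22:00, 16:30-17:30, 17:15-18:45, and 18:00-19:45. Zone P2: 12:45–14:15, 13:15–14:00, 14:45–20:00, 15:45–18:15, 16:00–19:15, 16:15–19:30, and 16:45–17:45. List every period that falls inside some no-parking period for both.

Merge the first list: 07:30–07:45, 15:30–22:00.
Merge the second list: 12:45–14:15, 14:45–20:00.
07:30–07:45 meets no B interval.
15:30–22:00 ∩ B → 15:30–20:00.

15:30–20:00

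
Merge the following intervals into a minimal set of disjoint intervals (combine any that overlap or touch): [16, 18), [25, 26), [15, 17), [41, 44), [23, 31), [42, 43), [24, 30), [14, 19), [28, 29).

Sort by start: [14, 19), [15, 17), [16, 18), [23, 31), [24, 30), [25, 26), [28, 29), [41, 44), [42, 43).
[15, 17) overlaps/touches [14, 19) → extend to [14, 19).
[16, 18) overlaps/touches [14, 19) → extend to [14, 19).
[23, 31) is disjoint → start new block.
[24, 30) overlaps/touches [23, 31) → extend to [23, 31).
[25, 26) overlaps/touches [23, 31) → extend to [23, 31).
[28, 29) overlaps/touches [23, 31) → extend to [23, 31).
[41, 44) is disjoint → start new block.
[42, 43) overlaps/touches [41, 44) → extend to [41, 44).

[14, 19) ∪ [23, 31) ∪ [41, 44)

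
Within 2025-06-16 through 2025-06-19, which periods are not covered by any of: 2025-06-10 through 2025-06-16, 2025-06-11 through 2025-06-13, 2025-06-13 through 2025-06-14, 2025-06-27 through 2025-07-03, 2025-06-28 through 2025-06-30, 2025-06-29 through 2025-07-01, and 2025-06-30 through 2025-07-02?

2025-06-17 through 2025-06-19

After merging, the occupied span is 2025-06-10 through 2025-06-16, 2025-06-27 through 2025-07-03.
Uncovered inside 2025-06-16 through 2025-06-19: 2025-06-17 through 2025-06-19.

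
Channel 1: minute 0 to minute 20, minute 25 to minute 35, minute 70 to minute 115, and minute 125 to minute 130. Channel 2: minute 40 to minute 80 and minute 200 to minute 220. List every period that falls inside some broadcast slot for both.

minute 70 to minute 80

minute 0 to minute 20: no overlap with the second set.
minute 25 to minute 35: no overlap with the second set.
minute 70 to minute 115 meets the second set on minute 70 to minute 80.
minute 125 to minute 130: no overlap with the second set.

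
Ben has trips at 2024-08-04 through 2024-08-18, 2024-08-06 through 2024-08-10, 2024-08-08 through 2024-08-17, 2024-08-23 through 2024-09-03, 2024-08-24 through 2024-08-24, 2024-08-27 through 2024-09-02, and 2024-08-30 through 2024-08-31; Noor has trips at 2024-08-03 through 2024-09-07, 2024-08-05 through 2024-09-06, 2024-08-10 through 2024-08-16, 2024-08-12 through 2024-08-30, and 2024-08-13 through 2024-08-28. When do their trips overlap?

Merge the first list: 2024-08-04 through 2024-08-18, 2024-08-23 through 2024-09-03.
Merge the second list: 2024-08-03 through 2024-09-07.
2024-08-04 through 2024-08-18 ∩ B → 2024-08-04 through 2024-08-18.
2024-08-23 through 2024-09-03 ∩ B → 2024-08-23 through 2024-09-03.

2024-08-04 through 2024-08-18, 2024-08-23 through 2024-09-03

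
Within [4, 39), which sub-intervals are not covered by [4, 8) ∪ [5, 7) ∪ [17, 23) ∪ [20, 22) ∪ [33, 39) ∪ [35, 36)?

[8, 17) ∪ [23, 33)

The merged coverage is [4, 8), [17, 23), [33, 39).
Uncovered inside [4, 39): [8, 17), [23, 33).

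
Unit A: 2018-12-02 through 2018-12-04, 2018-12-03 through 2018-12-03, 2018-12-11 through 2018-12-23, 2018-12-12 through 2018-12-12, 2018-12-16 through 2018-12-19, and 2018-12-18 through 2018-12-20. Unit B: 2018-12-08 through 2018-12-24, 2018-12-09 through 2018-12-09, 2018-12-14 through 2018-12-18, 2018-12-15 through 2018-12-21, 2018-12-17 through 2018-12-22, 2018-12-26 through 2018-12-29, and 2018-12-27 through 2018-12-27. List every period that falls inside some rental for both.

A, merged: 2018-12-02 through 2018-12-04, 2018-12-11 through 2018-12-23.
B, merged: 2018-12-08 through 2018-12-24, 2018-12-26 through 2018-12-29.
2018-12-02 through 2018-12-04 meets no B interval.
2018-12-11 through 2018-12-23 ∩ B → 2018-12-11 through 2018-12-23.

2018-12-11 through 2018-12-23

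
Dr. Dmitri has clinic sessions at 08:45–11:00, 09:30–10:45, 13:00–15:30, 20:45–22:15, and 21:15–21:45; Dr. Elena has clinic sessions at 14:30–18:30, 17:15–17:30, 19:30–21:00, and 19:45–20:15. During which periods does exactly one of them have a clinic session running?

Merge the first list: 08:45–11:00, 13:00–15:30, 20:45–22:15.
Merge the second list: 14:30–18:30, 19:30–21:00.
Only in the first: 08:45–11:00, 13:00–14:30, 21:00–22:15.
Only in the second: 15:30–18:30, 19:30–20:45.
Together these are the periods covered by exactly one.

08:45–11:00, 13:00–14:30, 15:30–18:30, 19:30–20:45, 21:00–22:15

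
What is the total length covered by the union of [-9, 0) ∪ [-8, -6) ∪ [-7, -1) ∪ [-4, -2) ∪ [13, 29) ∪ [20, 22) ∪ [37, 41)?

Merged: [-9, 0), [13, 29), [37, 41).
Lengths: 9 + 16 + 4 = 29.

29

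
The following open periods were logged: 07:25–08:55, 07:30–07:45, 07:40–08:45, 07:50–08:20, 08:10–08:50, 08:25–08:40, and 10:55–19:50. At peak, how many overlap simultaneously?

At 08:10, 4 of the intervals are simultaneously active.
No point has more.

4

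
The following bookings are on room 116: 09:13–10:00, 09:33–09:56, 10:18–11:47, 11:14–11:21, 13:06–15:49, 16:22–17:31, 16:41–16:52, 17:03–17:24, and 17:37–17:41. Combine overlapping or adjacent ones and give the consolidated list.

09:13–10:00, 10:18–11:47, 13:06–15:49, 16:22–17:31, 17:37–17:41

09:33–09:56 overlaps/touches 09:13–10:00 → extend to 09:13–10:00.
10:18–11:47 is disjoint → start new block.
11:14–11:21 overlaps/touches 10:18–11:47 → extend to 10:18–11:47.
13:06–15:49 is disjoint → start new block.
16:22–17:31 is disjoint → start new block.
16:41–16:52 overlaps/touches 16:22–17:31 → extend to 16:22–17:31.
17:03–17:24 overlaps/touches 16:22–17:31 → extend to 16:22–17:31.
17:37–17:41 is disjoint → start new block.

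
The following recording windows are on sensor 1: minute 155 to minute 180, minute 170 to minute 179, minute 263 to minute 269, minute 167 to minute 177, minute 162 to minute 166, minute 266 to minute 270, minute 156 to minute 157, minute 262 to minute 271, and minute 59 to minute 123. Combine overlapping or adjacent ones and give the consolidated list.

Sort by start: minute 59 to minute 123, minute 155 to minute 180, minute 156 to minute 157, minute 162 to minute 166, minute 167 to minute 177, minute 170 to minute 179, minute 262 to minute 271, minute 263 to minute 269, minute 266 to minute 270.
minute 155 to minute 180 is disjoint → start new block.
minute 156 to minute 157 overlaps/touches minute 155 to minute 180 → extend to minute 155 to minute 180.
minute 162 to minute 166 overlaps/touches minute 155 to minute 180 → extend to minute 155 to minute 180.
minute 167 to minute 177 overlaps/touches minute 155 to minute 180 → extend to minute 155 to minute 180.
minute 170 to minute 179 overlaps/touches minute 155 to minute 180 → extend to minute 155 to minute 180.
minute 262 to minute 271 is disjoint → start new block.
minute 263 to minute 269 overlaps/touches minute 262 to minute 271 → extend to minute 262 to minute 271.
minute 266 to minute 270 overlaps/touches minute 262 to minute 271 → extend to minute 262 to minute 271.

minute 59 to minute 123, minute 155 to minute 180, minute 262 to minute 271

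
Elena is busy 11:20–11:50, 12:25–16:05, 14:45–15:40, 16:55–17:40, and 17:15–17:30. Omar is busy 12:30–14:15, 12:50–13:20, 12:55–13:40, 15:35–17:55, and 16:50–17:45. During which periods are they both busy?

First set merges to 11:20-11:50, 12:25-16:05, 16:55-17:40.
Second set merges to 12:30-14:15, 15:35-17:55.
11:20-11:50: no overlap with the second set.
12:25-16:05 meets the second set on 12:30-14:15, 15:35-16:05.
16:55-17:40 meets the second set on 16:55-17:40.

12:30-14:15, 15:35-16:05, 16:55-17:40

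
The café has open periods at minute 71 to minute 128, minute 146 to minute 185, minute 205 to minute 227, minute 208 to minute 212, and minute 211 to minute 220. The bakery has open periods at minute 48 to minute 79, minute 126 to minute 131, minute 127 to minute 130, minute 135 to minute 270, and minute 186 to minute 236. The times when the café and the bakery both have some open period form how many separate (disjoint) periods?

4

A, merged: minute 71 to minute 128, minute 146 to minute 185, minute 205 to minute 227.
B, merged: minute 48 to minute 79, minute 126 to minute 131, minute 135 to minute 270.
A ∩ B = minute 71 to minute 79, minute 126 to minute 128, minute 146 to minute 185, minute 205 to minute 227.
That is 4 disjoint pieces.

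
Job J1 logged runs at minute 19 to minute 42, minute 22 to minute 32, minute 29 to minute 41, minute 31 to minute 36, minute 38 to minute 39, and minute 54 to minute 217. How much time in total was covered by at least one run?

186 minutes

Merged: minute 19 to minute 42, minute 54 to minute 217.
Lengths: 23 minutes + 163 minutes = 186 minutes.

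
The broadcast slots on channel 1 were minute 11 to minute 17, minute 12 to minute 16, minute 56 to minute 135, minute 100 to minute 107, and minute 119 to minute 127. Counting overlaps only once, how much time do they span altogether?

85 minutes

Merged: minute 11 to minute 17, minute 56 to minute 135.
Lengths: 6 minutes + 79 minutes = 85 minutes.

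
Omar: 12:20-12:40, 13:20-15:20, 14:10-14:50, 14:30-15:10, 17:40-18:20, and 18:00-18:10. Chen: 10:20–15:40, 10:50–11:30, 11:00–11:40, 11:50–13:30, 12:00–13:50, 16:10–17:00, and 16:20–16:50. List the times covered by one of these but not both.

A, merged: 12:20-12:40, 13:20-15:20, 17:40-18:20.
B, merged: 10:20-15:40, 16:10-17:00.
A \ B = 17:40-18:20.
B \ A = 10:20-12:20, 12:40-13:20, 15:20-15:40, 16:10-17:00.
Union of the two gives the symmetric difference.

10:20-12:20, 12:40-13:20, 15:20-15:40, 16:10-17:00, 17:40-18:20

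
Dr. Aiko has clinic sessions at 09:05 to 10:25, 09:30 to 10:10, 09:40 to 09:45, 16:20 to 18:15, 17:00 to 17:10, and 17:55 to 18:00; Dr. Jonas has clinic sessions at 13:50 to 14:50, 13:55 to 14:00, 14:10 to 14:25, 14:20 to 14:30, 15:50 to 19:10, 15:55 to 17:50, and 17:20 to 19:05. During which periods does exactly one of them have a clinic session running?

09:05-10:25, 13:50-14:50, 15:50-16:20, 18:15-19:10

First set merges to 09:05-10:25, 16:20-18:15.
Second set merges to 13:50-14:50, 15:50-19:10.
A \ B = 09:05-10:25.
B \ A = 13:50-14:50, 15:50-16:20, 18:15-19:10.
Union of the two gives the symmetric difference.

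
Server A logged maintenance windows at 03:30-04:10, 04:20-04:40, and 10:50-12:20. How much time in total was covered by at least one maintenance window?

2 h 30 min

Merged: 03:30–04:10, 04:20–04:40, 10:50–12:20.
Lengths: 40 min + 20 min + 1 h 30 min = 2 h 30 min.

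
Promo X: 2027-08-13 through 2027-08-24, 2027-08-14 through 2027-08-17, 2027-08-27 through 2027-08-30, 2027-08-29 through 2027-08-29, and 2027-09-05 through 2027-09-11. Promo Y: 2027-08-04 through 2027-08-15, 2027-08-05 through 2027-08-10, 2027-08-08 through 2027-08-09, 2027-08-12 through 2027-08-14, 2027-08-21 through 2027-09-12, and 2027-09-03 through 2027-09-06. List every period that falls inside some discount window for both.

2027-08-13 through 2027-08-15, 2027-08-21 through 2027-08-24, 2027-08-27 through 2027-08-30, 2027-09-05 through 2027-09-11

Merge the first list: 2027-08-13 through 2027-08-24, 2027-08-27 through 2027-08-30, 2027-09-05 through 2027-09-11.
Merge the second list: 2027-08-04 through 2027-08-15, 2027-08-21 through 2027-09-12.
2027-08-13 through 2027-08-24 overlaps B on 2027-08-13 through 2027-08-15, 2027-08-21 through 2027-08-24.
2027-08-27 through 2027-08-30 overlaps B on 2027-08-27 through 2027-08-30.
2027-09-05 through 2027-09-11 overlaps B on 2027-09-05 through 2027-09-11.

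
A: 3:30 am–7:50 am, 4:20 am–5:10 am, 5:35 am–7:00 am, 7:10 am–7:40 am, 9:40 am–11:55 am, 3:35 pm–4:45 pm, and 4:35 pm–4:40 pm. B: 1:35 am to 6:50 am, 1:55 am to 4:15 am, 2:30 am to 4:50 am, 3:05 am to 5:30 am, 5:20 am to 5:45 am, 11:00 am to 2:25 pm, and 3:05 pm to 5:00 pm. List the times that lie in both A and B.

A, merged: 3:30 am–7:50 am, 9:40 am–11:55 am, 3:35 pm–4:45 pm.
B, merged: 1:35 am–6:50 am, 11:00 am–2:25 pm, 3:05 pm–5:00 pm.
3:30 am–7:50 am ∩ B → 3:30 am–6:50 am.
9:40 am–11:55 am ∩ B → 11:00 am–11:55 am.
3:35 pm–4:45 pm ∩ B → 3:35 pm–4:45 pm.

3:30 am–6:50 am, 11:00 am–11:55 am, 3:35 pm–4:45 pm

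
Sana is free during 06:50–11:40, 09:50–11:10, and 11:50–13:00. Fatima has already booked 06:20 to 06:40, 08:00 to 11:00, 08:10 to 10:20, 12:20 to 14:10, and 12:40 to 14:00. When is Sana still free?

06:50-08:00, 11:00-11:40, 11:50-12:20

Merge the first list: 06:50-11:40, 11:50-13:00.
Merge the second list: 06:20-06:40, 08:00-11:00, 12:20-14:10.
06:50-11:40 with B removed leaves 06:50-08:00, 11:00-11:40.
11:50-13:00 with B removed leaves 11:50-12:20.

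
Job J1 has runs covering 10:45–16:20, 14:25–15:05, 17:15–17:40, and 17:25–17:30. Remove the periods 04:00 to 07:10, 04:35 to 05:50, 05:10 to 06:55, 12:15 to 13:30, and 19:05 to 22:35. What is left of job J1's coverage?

Merge the first list: 10:45–16:20, 17:15–17:40.
Merge the second list: 04:00–07:10, 12:15–13:30, 19:05–22:35.
10:45–16:20 \ B = 10:45–12:15, 13:30–16:20.
17:15–17:40: nothing removed.

10:45–12:15, 13:30–16:20, 17:15–17:40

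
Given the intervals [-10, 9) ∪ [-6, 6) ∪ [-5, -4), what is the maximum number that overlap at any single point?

At -5, 3 of the intervals are simultaneously active.
No point has more.

3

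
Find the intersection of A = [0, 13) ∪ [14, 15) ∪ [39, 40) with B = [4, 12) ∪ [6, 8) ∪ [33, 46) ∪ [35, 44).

B, merged: [4, 12), [33, 46).
[0, 13) ∩ B → [4, 12).
[14, 15) meets no B interval.
[39, 40) ∩ B → [39, 40).

[4, 12) ∪ [39, 40)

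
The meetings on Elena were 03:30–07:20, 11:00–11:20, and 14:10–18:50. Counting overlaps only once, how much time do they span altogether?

8 h 50 min

Merged: 03:30-07:20, 11:00-11:20, 14:10-18:50.
Lengths: 3 h 50 min + 20 min + 4 h 40 min = 8 h 50 min.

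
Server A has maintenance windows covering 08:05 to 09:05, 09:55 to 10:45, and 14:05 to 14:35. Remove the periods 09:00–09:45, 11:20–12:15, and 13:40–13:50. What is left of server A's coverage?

08:05–09:00, 09:55–10:45, 14:05–14:35

08:05–09:05 with B removed leaves 08:05–09:00.
09:55–10:45 is untouched.
14:05–14:35 is untouched.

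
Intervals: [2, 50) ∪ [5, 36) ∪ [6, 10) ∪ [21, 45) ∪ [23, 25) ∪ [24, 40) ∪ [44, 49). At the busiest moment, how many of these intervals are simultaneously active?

Sweep endpoints in order; track running count of active intervals.
Peak of 5 reached at 24.

5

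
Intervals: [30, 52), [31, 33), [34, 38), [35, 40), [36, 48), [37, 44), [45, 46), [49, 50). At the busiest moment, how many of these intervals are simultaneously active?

Walk the sorted start/end points keeping a running depth.
The depth first hits 5 at 37.

5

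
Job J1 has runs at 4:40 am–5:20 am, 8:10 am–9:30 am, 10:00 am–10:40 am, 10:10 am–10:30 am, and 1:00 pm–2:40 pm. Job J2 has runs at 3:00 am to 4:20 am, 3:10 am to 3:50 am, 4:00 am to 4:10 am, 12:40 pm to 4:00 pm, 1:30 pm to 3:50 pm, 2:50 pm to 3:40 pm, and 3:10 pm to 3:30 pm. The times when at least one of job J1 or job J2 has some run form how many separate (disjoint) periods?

Merge the first list: 4:40 am–5:20 am, 8:10 am–9:30 am, 10:00 am–10:40 am, 1:00 pm–2:40 pm.
Merge the second list: 3:00 am–4:20 am, 12:40 pm–4:00 pm.
A ∪ B = 3:00 am–4:20 am, 4:40 am–5:20 am, 8:10 am–9:30 am, 10:00 am–10:40 am, 12:40 pm–4:00 pm.
That is 5 disjoint pieces.

5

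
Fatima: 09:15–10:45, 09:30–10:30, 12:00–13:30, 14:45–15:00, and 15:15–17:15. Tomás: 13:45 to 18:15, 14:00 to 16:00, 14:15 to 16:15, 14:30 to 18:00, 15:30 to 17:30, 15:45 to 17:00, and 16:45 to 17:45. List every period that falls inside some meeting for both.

Merge the first list: 09:15–10:45, 12:00–13:30, 14:45–15:00, 15:15–17:15.
Merge the second list: 13:45–18:15.
09:15–10:45 falls entirely outside B.
12:00–13:30 falls entirely outside B.
14:45–15:00 overlaps B on 14:45–15:00.
15:15–17:15 overlaps B on 15:15–17:15.

14:45–15:00, 15:15–17:15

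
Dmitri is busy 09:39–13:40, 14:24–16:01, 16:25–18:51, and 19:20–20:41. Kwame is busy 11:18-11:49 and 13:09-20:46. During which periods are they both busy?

11:18-11:49, 13:09-13:40, 14:24-16:01, 16:25-18:51, 19:20-20:41

09:39-13:40 overlaps B on 11:18-11:49, 13:09-13:40.
14:24-16:01 overlaps B on 14:24-16:01.
16:25-18:51 overlaps B on 16:25-18:51.
19:20-20:41 overlaps B on 19:20-20:41.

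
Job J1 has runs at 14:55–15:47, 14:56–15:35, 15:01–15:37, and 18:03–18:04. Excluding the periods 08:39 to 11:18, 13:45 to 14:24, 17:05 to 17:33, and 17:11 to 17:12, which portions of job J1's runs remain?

14:55–15:47, 18:03–18:04

First set merges to 14:55–15:47, 18:03–18:04.
Second set merges to 08:39–11:18, 13:45–14:24, 17:05–17:33.
14:55–15:47: nothing removed.
18:03–18:04: nothing removed.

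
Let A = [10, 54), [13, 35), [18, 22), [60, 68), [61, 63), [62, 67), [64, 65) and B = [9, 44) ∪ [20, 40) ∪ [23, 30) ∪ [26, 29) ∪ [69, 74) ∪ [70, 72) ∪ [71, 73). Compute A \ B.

A, merged: [10, 54), [60, 68).
B, merged: [9, 44), [69, 74).
[10, 54) minus B → [44, 54).
[60, 68): no B overlap → unchanged.

[44, 54) ∪ [60, 68)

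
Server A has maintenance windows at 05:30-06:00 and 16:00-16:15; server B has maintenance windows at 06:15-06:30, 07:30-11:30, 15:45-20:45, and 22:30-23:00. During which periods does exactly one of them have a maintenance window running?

A \ B = 05:30–06:00.
B \ A = 06:15–06:30, 07:30–11:30, 15:45–16:00, 16:15–20:45, 22:30–23:00.
Union of the two gives the symmetric difference.

05:30–06:00, 06:15–06:30, 07:30–11:30, 15:45–16:00, 16:15–20:45, 22:30–23:00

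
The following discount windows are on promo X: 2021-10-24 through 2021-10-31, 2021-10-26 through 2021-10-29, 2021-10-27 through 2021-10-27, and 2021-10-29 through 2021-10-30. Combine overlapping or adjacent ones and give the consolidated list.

2021-10-24 through 2021-10-31

2021-10-26 through 2021-10-29 overlaps/touches 2021-10-24 through 2021-10-31 → extend to 2021-10-24 through 2021-10-31.
2021-10-27 through 2021-10-27 overlaps/touches 2021-10-24 through 2021-10-31 → extend to 2021-10-24 through 2021-10-31.
2021-10-29 through 2021-10-30 overlaps/touches 2021-10-24 through 2021-10-31 → extend to 2021-10-24 through 2021-10-31.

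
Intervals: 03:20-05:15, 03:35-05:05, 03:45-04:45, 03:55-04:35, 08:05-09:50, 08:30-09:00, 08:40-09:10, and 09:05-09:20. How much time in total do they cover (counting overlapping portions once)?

Merged: 03:20-05:15, 08:05-09:50.
Lengths: 1 h 55 min + 1 h 45 min = 3 h 40 min.

3 h 40 min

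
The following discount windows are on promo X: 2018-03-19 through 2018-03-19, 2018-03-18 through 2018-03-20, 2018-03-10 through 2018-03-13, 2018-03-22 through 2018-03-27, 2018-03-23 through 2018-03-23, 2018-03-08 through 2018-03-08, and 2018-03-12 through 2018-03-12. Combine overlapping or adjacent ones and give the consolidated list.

2018-03-08 through 2018-03-08, 2018-03-10 through 2018-03-13, 2018-03-18 through 2018-03-20, 2018-03-22 through 2018-03-27

Sort by start: 2018-03-08 through 2018-03-08, 2018-03-10 through 2018-03-13, 2018-03-12 through 2018-03-12, 2018-03-18 through 2018-03-20, 2018-03-19 through 2018-03-19, 2018-03-22 through 2018-03-27, 2018-03-23 through 2018-03-23.
2018-03-10 through 2018-03-13 is disjoint → start new block.
2018-03-12 through 2018-03-12 overlaps/touches 2018-03-10 through 2018-03-13 → extend to 2018-03-10 through 2018-03-13.
2018-03-18 through 2018-03-20 is disjoint → start new block.
2018-03-19 through 2018-03-19 overlaps/touches 2018-03-18 through 2018-03-20 → extend to 2018-03-18 through 2018-03-20.
2018-03-22 through 2018-03-27 is disjoint → start new block.
2018-03-23 through 2018-03-23 overlaps/touches 2018-03-22 through 2018-03-27 → extend to 2018-03-22 through 2018-03-27.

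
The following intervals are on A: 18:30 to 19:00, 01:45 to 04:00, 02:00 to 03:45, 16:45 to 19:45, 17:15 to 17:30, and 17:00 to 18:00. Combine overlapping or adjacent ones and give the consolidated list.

Sort by start: 01:45-04:00, 02:00-03:45, 16:45-19:45, 17:00-18:00, 17:15-17:30, 18:30-19:00.
02:00-03:45 overlaps/touches 01:45-04:00 → extend to 01:45-04:00.
16:45-19:45 is disjoint → start new block.
17:00-18:00 overlaps/touches 16:45-19:45 → extend to 16:45-19:45.
17:15-17:30 overlaps/touches 16:45-19:45 → extend to 16:45-19:45.
18:30-19:00 overlaps/touches 16:45-19:45 → extend to 16:45-19:45.

01:45-04:00, 16:45-19:45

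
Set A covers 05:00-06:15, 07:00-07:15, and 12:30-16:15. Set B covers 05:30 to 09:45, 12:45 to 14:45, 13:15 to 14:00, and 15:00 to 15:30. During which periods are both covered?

05:30–06:15, 07:00–07:15, 12:45–14:45, 15:00–15:30

Merge the second list: 05:30–09:45, 12:45–14:45, 15:00–15:30.
05:00–06:15 overlaps B on 05:30–06:15.
07:00–07:15 overlaps B on 07:00–07:15.
12:30–16:15 overlaps B on 12:45–14:45, 15:00–15:30.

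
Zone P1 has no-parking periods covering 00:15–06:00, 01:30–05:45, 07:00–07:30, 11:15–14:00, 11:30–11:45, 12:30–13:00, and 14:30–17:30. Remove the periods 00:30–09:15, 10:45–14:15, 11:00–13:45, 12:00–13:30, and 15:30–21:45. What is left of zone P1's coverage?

00:15–00:30, 14:30–15:30

Merge the first list: 00:15–06:00, 07:00–07:30, 11:15–14:00, 14:30–17:30.
Merge the second list: 00:30–09:15, 10:45–14:15, 15:30–21:45.
00:15–06:00 \ B = 00:15–00:30.
07:00–07:30: entirely removed.
11:15–14:00: entirely removed.
14:30–17:30 \ B = 14:30–15:30.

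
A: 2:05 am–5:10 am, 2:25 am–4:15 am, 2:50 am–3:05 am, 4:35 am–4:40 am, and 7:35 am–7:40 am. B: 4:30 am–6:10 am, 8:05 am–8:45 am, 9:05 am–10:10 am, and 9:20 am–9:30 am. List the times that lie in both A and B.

Merge the first list: 2:05 am–5:10 am, 7:35 am–7:40 am.
Merge the second list: 4:30 am–6:10 am, 8:05 am–8:45 am, 9:05 am–10:10 am.
2:05 am–5:10 am ∩ B → 4:30 am–5:10 am.
7:35 am–7:40 am meets no B interval.

4:30 am–5:10 am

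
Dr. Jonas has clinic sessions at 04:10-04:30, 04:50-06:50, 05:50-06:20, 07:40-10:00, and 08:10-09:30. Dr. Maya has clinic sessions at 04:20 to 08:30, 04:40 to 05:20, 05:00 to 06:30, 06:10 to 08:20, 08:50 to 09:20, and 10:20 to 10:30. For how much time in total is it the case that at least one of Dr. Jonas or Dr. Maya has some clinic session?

6 h

First set merges to 04:10–04:30, 04:50–06:50, 07:40–10:00.
Second set merges to 04:20–08:30, 08:50–09:20, 10:20–10:30.
A ∪ B = 04:10–10:00, 10:20–10:30.
Total: 5 h 50 min + 10 min = 6 h.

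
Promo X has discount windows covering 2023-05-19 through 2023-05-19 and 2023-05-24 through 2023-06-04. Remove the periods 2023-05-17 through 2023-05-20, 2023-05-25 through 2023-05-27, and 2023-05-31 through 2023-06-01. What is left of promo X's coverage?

2023-05-19 through 2023-05-19 lies entirely inside B → drops out.
2023-05-24 through 2023-06-04 with B removed leaves 2023-05-24 through 2023-05-24, 2023-05-28 through 2023-05-30, 2023-06-02 through 2023-06-04.

2023-05-24 through 2023-05-24, 2023-05-28 through 2023-05-30, 2023-06-02 through 2023-06-04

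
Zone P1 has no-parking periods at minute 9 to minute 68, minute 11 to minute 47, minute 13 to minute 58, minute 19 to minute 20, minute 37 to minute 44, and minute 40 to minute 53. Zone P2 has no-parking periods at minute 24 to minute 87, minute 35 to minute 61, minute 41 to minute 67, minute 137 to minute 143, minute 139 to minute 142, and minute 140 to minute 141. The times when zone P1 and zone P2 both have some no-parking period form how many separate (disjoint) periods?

1

First set merges to minute 9 to minute 68.
Second set merges to minute 24 to minute 87, minute 137 to minute 143.
A ∩ B = minute 24 to minute 68.
That is 1 disjoint piece.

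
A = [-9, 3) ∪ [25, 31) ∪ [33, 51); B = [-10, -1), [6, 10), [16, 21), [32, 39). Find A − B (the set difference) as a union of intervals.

[-1, 3) ∪ [25, 31) ∪ [39, 51)

[-9, 3) minus B → [-1, 3).
[25, 31): no B overlap → unchanged.
[33, 51) minus B → [39, 51).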